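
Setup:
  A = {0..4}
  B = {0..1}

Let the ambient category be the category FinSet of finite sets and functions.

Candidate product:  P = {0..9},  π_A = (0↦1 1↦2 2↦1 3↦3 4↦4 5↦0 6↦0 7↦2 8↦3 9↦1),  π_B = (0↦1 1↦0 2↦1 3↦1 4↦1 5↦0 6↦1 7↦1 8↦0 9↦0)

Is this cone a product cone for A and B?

Answer: NOT A VALID PRODUCT — duplicate pair at indices 2,0

Work:
|A|·|B| = 5·2 = 10;  |P| = 10
Check the pairing map k ↦ (π_A(k), π_B(k)):
  0 ↦ (1,1)
  1 ↦ (2,0)
  2 ↦ (1,1)  ✗ repeats pair of k=0
  3 ↦ (3,1)
  4 ↦ (4,1)
  5 ↦ (0,0)
  6 ↦ (0,1)
  7 ↦ (2,1)
  8 ↦ (3,0)
  9 ↦ (1,0)
distinct pairs in image: 9 / 10 needed
  → (1,1) hit at k=0 and k=2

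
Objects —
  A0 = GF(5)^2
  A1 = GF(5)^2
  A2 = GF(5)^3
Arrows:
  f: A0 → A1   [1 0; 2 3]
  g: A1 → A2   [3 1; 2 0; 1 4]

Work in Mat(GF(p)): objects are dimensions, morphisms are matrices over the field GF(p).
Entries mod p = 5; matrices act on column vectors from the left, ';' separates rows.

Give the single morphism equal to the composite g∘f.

Answer: [0 3; 2 0; 4 2]

Trace:
  e0=[1,0] f→[1,2] g→[0,2,4]
  e1=[0,1] f→[0,3] g→[3,0,2]
⟦path⟧: [0 3; 2 0; 4 2]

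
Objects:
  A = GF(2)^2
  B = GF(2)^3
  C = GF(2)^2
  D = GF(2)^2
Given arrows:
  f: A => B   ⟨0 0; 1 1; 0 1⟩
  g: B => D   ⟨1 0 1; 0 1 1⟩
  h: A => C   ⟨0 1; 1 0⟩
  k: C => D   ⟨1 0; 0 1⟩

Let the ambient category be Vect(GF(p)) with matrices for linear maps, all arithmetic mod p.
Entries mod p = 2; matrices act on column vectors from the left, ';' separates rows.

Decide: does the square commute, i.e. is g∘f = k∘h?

Along f;g (path 1):
  e0=⟨1,0⟩ f=>⟨0,1,0⟩ g=>⟨0,1⟩
  e1=⟨0,1⟩ f=>⟨0,1,1⟩ g=>⟨1,0⟩
  composite₁ = ⟨0 1; 1 0⟩
Along h;k (path 2):
  e0=⟨1,0⟩ h=>⟨0,1⟩ k=>⟨0,1⟩
  e1=⟨0,1⟩ h=>⟨1,0⟩ k=>⟨1,0⟩
  composite₂ = ⟨0 1; 1 0⟩
Equal? equal; square commutes

Answer: COMMUTES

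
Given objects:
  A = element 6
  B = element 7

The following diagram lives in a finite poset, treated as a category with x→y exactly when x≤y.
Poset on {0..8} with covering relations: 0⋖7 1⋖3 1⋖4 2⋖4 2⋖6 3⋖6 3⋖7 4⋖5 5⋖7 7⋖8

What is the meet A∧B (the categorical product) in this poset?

Answer: NO MEET EXISTS

Derivation:
Lower bounds of A=6 and B=7: {1,2,3}
  maximal lower bounds 2 and 3 are incomparable: neither 2≤3 nor 3≤2
→ no greatest lower bound exists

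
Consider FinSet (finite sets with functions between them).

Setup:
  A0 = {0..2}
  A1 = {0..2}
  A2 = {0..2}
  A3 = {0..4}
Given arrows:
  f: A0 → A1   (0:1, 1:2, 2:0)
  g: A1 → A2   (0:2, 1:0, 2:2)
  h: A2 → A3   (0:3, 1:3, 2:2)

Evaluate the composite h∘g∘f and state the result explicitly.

Answer: (0:3, 1:2, 2:2)

Work:
  0 f→1 g→0 h→3
  1 f→2 g→2 h→2
  2 f→0 g→2 h→2
⟦path⟧: (0:3, 1:2, 2:2)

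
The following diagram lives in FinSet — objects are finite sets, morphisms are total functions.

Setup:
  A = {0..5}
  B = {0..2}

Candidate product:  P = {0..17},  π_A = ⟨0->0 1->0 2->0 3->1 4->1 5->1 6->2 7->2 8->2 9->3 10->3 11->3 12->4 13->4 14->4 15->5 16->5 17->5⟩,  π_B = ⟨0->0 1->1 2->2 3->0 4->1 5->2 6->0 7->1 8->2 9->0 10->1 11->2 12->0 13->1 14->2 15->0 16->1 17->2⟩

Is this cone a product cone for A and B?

|A|·|B| = 6·3 = 18;  |P| = 18
Check the pairing map k ↦ (π_A(k), π_B(k)):
  0 -> (0,0)
  1 -> (0,1)
  2 -> (0,2)
  3 -> (1,0)
  4 -> (1,1)
  5 -> (1,2)
  6 -> (2,0)
  7 -> (2,1)
  8 -> (2,2)
  9 -> (3,0)
  10 -> (3,1)
  11 -> (3,2)
  12 -> (4,0)
  13 -> (4,1)
  14 -> (4,2)
  15 -> (5,0)
  16 -> (5,1)
  17 -> (5,2)
distinct pairs in image: 18 / 18 needed
  → bijection onto A×B; projections well-typed.

Answer: VALID PRODUCT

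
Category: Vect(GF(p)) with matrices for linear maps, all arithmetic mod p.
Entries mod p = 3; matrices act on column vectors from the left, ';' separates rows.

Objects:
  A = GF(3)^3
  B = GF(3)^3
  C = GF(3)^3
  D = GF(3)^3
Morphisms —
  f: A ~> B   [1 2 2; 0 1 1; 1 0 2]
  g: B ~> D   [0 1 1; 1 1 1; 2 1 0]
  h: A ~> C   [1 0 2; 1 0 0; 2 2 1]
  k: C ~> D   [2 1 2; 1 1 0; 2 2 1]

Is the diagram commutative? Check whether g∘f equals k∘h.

Along f;g (path 1):
  e0=(1,0,0) f~>(1,0,1) g~>(1,2,2)
  e1=(0,1,0) f~>(2,1,0) g~>(1,0,2)
  e2=(0,0,1) f~>(2,1,2) g~>(0,2,2)
  ⟦path⟧₁ = [1 1 0; 2 0 2; 2 2 2]
Along h;k (path 2):
  e0=(1,0,0) h~>(1,1,2) k~>(1,2,0)
  e1=(0,1,0) h~>(0,0,2) k~>(1,0,2)
  e2=(0,0,1) h~>(2,0,1) k~>(0,2,2)
  ⟦path⟧₂ = [1 1 0; 2 0 2; 0 2 2]
Equal? differ; not commutative

Answer: DOES NOT COMMUTE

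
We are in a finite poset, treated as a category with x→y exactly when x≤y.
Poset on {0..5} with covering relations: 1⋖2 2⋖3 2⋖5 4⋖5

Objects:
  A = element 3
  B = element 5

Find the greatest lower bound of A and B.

Common predecessors of 3,5: {1,2}
  1 ⊑ 2
  2 ⊑ 2
glb = 2

Answer: A∧B = 2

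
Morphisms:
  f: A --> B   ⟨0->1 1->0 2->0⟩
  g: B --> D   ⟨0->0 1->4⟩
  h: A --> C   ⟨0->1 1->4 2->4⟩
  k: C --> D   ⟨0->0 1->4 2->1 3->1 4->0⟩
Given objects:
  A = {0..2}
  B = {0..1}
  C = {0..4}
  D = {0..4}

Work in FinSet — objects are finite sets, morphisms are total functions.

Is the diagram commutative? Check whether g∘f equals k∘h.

1) trace f;g:
  0 f-->1 g-->4
  1 f-->0 g-->0
  2 f-->0 g-->0
  composite₁ = ⟨0->4 1->0 2->0⟩
2) trace h;k:
  0 h-->1 k-->4
  1 h-->4 k-->0
  2 h-->4 k-->0
  composite₂ = ⟨0->4 1->0 2->0⟩
Equal? equal; square commutes

Answer: COMMUTES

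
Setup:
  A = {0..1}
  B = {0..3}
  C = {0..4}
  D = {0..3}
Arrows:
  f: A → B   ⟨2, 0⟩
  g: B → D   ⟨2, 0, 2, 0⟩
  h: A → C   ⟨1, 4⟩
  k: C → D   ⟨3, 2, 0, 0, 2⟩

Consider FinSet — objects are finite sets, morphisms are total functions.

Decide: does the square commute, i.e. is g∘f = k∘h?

Answer: COMMUTES

Work:
Along f;g (path 1):
  0 f→2 g→2
  1 f→0 g→2
  composite₁ = ⟨2, 2⟩
Along h;k (path 2):
  0 h→1 k→2
  1 h→4 k→2
  composite₂ = ⟨2, 2⟩
Equal? same morphism ✓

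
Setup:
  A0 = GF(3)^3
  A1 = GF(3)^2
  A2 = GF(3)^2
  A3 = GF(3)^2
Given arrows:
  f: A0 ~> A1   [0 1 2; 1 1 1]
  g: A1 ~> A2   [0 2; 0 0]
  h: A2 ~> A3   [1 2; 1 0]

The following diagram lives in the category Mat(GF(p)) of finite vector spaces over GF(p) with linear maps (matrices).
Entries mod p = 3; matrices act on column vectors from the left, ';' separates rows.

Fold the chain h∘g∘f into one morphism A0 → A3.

Answer: [2 2 2; 2 2 2]

Derivation:
  e0=⟨1,0,0⟩ f~>⟨0,1⟩ g~>⟨2,0⟩ h~>⟨2,2⟩
  e1=⟨0,1,0⟩ f~>⟨1,1⟩ g~>⟨2,0⟩ h~>⟨2,2⟩
  e2=⟨0,0,1⟩ f~>⟨2,1⟩ g~>⟨2,0⟩ h~>⟨2,2⟩
composite: [2 2 2; 2 2 2]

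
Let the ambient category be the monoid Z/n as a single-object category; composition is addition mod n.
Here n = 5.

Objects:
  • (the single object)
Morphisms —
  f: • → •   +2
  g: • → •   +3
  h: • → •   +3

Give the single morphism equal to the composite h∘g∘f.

  0 +2≡2 +3≡0 +3≡3  (mod 5)
composite: +3

Answer: +3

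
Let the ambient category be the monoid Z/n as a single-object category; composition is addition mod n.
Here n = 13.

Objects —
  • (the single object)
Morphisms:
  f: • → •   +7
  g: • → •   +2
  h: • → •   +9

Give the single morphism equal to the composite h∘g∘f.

  0 +7≡7 +2≡9 +9≡5  (mod 13)
composite: +5

Answer: +5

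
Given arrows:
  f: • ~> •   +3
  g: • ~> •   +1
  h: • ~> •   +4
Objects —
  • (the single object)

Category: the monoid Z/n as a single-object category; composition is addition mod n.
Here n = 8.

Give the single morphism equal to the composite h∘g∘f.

  0 +3≡3 +1≡4 +4≡0  (mod 8)
result: +0

Answer: +0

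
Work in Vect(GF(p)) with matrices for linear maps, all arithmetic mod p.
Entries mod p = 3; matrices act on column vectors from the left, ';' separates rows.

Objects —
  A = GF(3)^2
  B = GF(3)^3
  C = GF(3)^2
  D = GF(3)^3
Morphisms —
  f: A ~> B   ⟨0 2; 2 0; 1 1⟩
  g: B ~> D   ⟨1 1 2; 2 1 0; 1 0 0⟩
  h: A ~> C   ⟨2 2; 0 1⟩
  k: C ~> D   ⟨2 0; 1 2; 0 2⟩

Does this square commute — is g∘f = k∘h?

Answer: COMMUTES

Derivation:
Along f;g (path 1):
  e0=(1,0) f~>(0,2,1) g~>(1,2,0)
  e1=(0,1) f~>(2,0,1) g~>(1,1,2)
  composite₁ = ⟨1 1; 2 1; 0 2⟩
Along h;k (path 2):
  e0=(1,0) h~>(2,0) k~>(1,2,0)
  e1=(0,1) h~>(2,1) k~>(1,1,2)
  composite₂ = ⟨1 1; 2 1; 0 2⟩
Equal? same morphism ✓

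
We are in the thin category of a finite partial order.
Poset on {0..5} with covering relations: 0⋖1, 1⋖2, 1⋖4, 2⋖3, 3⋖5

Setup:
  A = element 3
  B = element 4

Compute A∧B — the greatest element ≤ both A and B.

Common predecessors of 3,4: {0,1}
  0 ≤ 1
  1 ≤ 1
glb = 1

Answer: A∧B = 1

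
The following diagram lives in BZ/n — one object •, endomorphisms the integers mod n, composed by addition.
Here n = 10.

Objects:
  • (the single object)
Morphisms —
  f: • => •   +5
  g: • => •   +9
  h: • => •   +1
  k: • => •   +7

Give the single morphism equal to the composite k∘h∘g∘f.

Answer: +2

Trace:
  0 +5≡5 +9≡4 +1≡5 +7≡2  (mod 10)
⟦path⟧: +2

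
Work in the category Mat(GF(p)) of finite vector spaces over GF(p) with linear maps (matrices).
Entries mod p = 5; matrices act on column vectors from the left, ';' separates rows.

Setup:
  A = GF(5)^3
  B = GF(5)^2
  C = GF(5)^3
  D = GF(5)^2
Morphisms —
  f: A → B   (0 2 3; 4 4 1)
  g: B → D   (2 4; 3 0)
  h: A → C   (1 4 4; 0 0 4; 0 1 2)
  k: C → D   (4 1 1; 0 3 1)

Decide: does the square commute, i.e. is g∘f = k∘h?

Answer: DOES NOT COMMUTE

Derivation:
1) trace f;g:
  e0=(1,0,0) f→(0,4) g→(1,0)
  e1=(0,1,0) f→(2,4) g→(0,1)
  e2=(0,0,1) f→(3,1) g→(0,4)
  composite₁ = (1 0 0; 0 1 4)
2) trace h;k:
  e0=(1,0,0) h→(1,0,0) k→(4,0)
  e1=(0,1,0) h→(4,0,1) k→(2,1)
  e2=(0,0,1) h→(4,4,2) k→(2,4)
  composite₂ = (4 2 2; 0 1 4)
Equal? differ; not commutative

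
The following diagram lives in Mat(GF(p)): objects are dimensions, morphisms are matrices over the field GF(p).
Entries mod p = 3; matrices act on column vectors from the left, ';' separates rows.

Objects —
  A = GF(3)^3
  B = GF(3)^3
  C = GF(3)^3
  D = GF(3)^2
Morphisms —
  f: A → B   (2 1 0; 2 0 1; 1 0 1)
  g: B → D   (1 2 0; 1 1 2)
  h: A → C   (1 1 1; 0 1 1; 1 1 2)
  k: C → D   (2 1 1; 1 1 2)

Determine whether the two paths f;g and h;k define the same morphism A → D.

Answer: COMMUTES

Trace:
Along f;g (path 1):
  e0=(1,0,0) f→(2,2,1) g→(0,0)
  e1=(0,1,0) f→(1,0,0) g→(1,1)
  e2=(0,0,1) f→(0,1,1) g→(2,0)
  result₁ = (0 1 2; 0 1 0)
Along h;k (path 2):
  e0=(1,0,0) h→(1,0,1) k→(0,0)
  e1=(0,1,0) h→(1,1,1) k→(1,1)
  e2=(0,0,1) h→(1,1,2) k→(2,0)
  result₂ = (0 1 2; 0 1 0)
Equal? equal; square commutes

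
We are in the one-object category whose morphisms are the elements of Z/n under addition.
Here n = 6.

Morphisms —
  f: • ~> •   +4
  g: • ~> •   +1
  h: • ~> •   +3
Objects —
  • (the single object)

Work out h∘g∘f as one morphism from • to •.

Answer: +2

Trace:
  0 +4≡4 +1≡5 +3≡2  (mod 6)
⟦path⟧: +2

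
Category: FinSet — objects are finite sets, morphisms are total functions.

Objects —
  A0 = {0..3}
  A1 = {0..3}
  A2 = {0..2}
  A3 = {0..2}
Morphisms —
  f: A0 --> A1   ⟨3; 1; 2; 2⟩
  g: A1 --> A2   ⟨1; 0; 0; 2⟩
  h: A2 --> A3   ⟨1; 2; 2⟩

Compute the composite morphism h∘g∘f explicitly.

Answer: ⟨2; 1; 1; 1⟩

Derivation:
  0 f-->3 g-->2 h-->2
  1 f-->1 g-->0 h-->1
  2 f-->2 g-->0 h-->1
  3 f-->2 g-->0 h-->1
composite: ⟨2; 1; 1; 1⟩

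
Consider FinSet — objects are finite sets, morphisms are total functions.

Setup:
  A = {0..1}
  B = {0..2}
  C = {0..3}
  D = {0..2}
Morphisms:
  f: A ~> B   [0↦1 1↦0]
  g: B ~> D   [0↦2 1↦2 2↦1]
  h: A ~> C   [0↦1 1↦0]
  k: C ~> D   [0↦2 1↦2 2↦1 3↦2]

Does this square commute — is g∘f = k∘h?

Answer: COMMUTES

Trace:
Path 1 = f;g:
  0 f~>1 g~>2
  1 f~>0 g~>2
  ⟦path⟧₁ = [0↦2 1↦2]
Path 2 = h;k:
  0 h~>1 k~>2
  1 h~>0 k~>2
  ⟦path⟧₂ = [0↦2 1↦2]
Equal? YES — commutes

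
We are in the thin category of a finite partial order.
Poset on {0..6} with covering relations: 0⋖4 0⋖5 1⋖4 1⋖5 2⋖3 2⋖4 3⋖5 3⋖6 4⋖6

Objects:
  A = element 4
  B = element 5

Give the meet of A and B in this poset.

Answer: NO MEET EXISTS

Trace:
Lower bounds of A=4 and B=5: {0,1,2}
  maximal lower bounds 0 and 1 are incomparable: neither 0≤1 nor 1≤0
→ no greatest lower bound exists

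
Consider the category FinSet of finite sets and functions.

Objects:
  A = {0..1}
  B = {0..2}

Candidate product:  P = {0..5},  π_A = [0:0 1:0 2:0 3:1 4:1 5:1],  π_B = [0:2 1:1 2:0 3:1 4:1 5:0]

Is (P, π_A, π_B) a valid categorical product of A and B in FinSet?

Answer: NOT A VALID PRODUCT — duplicate pair at indices 4,3

Derivation:
|A|·|B| = 2·3 = 6;  |P| = 6
Check the pairing map k ↦ (π_A(k), π_B(k)):
  0 : (0,2)
  1 : (0,1)
  2 : (0,0)
  3 : (1,1)
  4 : (1,1)  ✗ repeats pair of k=3
  5 : (1,0)
distinct pairs in image: 5 / 6 needed
  → (1,1) hit at k=3 and k=4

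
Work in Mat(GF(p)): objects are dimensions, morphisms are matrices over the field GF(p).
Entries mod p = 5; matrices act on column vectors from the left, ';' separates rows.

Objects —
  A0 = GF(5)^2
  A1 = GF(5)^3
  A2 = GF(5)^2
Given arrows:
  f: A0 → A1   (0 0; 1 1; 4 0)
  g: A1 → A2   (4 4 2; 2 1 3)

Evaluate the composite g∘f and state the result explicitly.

Answer: (2 4; 3 1)

Work:
  e0=⟨1,0⟩ f→⟨0,1,4⟩ g→⟨2,3⟩
  e1=⟨0,1⟩ f→⟨0,1,0⟩ g→⟨4,1⟩
result: (2 4; 3 1)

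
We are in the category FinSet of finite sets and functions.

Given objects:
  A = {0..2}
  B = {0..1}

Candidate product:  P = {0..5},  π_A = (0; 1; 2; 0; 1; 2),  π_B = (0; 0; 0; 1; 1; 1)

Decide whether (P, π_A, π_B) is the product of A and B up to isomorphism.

|A|·|B| = 3·2 = 6;  |P| = 6
Check the pairing map k ↦ (π_A(k), π_B(k)):
  0 ↦ (0,0)
  1 ↦ (1,0)
  2 ↦ (2,0)
  3 ↦ (0,1)
  4 ↦ (1,1)
  5 ↦ (2,1)
distinct pairs in image: 6 / 6 needed
  → bijection onto A×B; projections well-typed.

Answer: VALID PRODUCT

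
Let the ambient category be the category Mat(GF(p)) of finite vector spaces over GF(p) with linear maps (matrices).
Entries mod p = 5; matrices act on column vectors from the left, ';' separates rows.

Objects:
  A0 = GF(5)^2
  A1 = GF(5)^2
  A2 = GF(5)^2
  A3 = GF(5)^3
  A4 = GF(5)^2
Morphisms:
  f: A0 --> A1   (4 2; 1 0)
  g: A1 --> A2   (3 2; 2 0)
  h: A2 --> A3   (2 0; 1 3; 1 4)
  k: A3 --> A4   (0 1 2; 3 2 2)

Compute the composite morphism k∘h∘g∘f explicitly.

  e0=⟨1,0⟩ f-->⟨4,1⟩ g-->⟨4,3⟩ h-->⟨3,3,1⟩ k-->⟨0,2⟩
  e1=⟨0,1⟩ f-->⟨2,0⟩ g-->⟨1,4⟩ h-->⟨2,3,2⟩ k-->⟨2,1⟩
result: (0 2; 2 1)

Answer: (0 2; 2 1)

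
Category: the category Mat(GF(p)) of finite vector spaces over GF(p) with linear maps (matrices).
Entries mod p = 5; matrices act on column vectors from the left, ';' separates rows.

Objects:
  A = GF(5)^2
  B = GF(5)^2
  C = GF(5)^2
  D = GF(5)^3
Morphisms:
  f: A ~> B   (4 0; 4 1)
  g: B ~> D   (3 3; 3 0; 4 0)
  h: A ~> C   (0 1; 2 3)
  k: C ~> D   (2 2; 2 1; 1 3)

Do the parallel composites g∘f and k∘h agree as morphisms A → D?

Path 1 = f;g:
  e0=(1,0) f~>(4,4) g~>(4,2,1)
  e1=(0,1) f~>(0,1) g~>(3,0,0)
  ⟦path⟧₁ = (4 3; 2 0; 1 0)
Path 2 = h;k:
  e0=(1,0) h~>(0,2) k~>(4,2,1)
  e1=(0,1) h~>(1,3) k~>(3,0,0)
  ⟦path⟧₂ = (4 3; 2 0; 1 0)
Equal? YES — commutes

Answer: COMMUTES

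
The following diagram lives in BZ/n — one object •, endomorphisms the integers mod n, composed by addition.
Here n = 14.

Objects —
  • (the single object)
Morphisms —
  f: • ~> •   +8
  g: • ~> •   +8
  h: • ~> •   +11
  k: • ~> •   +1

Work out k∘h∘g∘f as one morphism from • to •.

Answer: +0

Work:
  0 +8≡8 +8≡2 +11≡13 +1≡0  (mod 14)
result: +0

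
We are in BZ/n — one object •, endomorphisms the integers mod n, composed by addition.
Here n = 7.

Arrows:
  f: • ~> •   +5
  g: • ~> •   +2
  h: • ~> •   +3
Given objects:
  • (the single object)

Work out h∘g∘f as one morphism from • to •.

Answer: +3

Work:
  0 +5≡5 +2≡0 +3≡3  (mod 7)
composite: +3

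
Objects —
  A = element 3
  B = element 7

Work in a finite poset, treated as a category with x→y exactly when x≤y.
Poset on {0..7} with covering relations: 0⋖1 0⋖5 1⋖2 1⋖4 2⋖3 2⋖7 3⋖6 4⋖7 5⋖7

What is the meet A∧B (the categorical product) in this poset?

Answer: A∧B = 2

Work:
Common predecessors of 3,7: {0,1,2}
  0 ⊑ 2
  1 ⊑ 2
  2 ⊑ 2
glb = 2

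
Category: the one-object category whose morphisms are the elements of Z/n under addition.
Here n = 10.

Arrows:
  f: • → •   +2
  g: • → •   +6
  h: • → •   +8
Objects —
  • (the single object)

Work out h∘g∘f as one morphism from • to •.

Answer: +6

Work:
  0 +2≡2 +6≡8 +8≡6  (mod 10)
composite: +6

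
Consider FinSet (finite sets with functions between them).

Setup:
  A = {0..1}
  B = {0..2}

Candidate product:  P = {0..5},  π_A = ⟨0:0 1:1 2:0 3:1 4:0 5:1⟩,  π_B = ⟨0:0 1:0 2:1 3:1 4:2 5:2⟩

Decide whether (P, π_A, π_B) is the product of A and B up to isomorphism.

|A|·|B| = 2·3 = 6;  |P| = 6
Check the pairing map k ↦ (π_A(k), π_B(k)):
  0 : (0,0)
  1 : (1,0)
  2 : (0,1)
  3 : (1,1)
  4 : (0,2)
  5 : (1,2)
distinct pairs in image: 6 / 6 needed
  → bijection onto A×B; projections well-typed.

Answer: VALID PRODUCT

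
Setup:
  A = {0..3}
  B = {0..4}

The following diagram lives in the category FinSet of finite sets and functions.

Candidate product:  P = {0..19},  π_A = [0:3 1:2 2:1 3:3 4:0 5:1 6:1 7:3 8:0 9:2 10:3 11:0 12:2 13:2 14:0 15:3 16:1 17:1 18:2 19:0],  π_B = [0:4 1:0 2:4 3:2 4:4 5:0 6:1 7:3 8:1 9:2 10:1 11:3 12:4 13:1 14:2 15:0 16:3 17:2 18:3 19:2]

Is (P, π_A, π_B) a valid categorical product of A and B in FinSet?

|A|·|B| = 4·5 = 20;  |P| = 20
Check the pairing map k ↦ (π_A(k), π_B(k)):
  0 : (3,4)
  1 : (2,0)
  2 : (1,4)
  3 : (3,2)
  4 : (0,4)
  5 : (1,0)
  6 : (1,1)
  7 : (3,3)
  8 : (0,1)
  9 : (2,2)
  10 : (3,1)
  11 : (0,3)
  12 : (2,4)
  13 : (2,1)
  14 : (0,2)
  15 : (3,0)
  16 : (1,3)
  17 : (1,2)
  18 : (2,3)
  19 : (0,2)  ✗ repeats pair of k=14
distinct pairs in image: 19 / 20 needed
  → (0,2) hit at k=14 and k=19

Answer: NOT A VALID PRODUCT — duplicate pair at indices 14,19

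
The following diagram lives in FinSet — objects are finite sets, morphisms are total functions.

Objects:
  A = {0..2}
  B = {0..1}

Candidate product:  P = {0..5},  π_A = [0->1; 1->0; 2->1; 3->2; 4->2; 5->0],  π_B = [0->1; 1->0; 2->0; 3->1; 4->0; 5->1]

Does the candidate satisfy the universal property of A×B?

Answer: VALID PRODUCT

Derivation:
|A|·|B| = 3·2 = 6;  |P| = 6
Check the pairing map k ↦ (π_A(k), π_B(k)):
  0 -> (1,1)
  1 -> (0,0)
  2 -> (1,0)
  3 -> (2,1)
  4 -> (2,0)
  5 -> (0,1)
distinct pairs in image: 6 / 6 needed
  → bijection onto A×B; projections well-typed.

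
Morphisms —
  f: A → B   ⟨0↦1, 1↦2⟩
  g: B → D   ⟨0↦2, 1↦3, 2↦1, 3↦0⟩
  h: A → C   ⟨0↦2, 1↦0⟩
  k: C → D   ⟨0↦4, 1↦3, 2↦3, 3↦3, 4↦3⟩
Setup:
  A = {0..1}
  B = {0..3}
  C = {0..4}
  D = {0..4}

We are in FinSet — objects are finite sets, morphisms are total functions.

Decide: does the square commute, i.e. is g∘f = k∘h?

1) trace f;g:
  0 f→1 g→3
  1 f→2 g→1
  composite₁ = ⟨0↦3, 1↦1⟩
2) trace h;k:
  0 h→2 k→3
  1 h→0 k→4
  composite₂ = ⟨0↦3, 1↦4⟩
Equal? differ; not commutative

Answer: DOES NOT COMMUTE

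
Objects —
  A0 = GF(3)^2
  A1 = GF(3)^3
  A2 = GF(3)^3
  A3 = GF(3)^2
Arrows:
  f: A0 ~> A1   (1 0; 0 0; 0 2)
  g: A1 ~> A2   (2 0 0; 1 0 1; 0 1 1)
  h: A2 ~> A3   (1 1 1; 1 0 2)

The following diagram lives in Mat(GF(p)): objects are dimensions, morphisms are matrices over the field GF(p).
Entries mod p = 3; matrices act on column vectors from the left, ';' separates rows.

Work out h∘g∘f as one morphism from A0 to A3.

Answer: (0 1; 2 1)

Derivation:
  e0=(1,0) f~>(1,0,0) g~>(2,1,0) h~>(0,2)
  e1=(0,1) f~>(0,0,2) g~>(0,2,2) h~>(1,1)
⟦path⟧: (0 1; 2 1)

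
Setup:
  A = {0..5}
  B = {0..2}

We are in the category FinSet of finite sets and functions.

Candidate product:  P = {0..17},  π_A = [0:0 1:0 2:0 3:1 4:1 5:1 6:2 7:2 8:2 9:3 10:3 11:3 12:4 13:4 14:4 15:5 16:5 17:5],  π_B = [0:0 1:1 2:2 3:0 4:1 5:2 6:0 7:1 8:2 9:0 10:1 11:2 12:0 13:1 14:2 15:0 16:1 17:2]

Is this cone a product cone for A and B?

Answer: VALID PRODUCT

Work:
|A|·|B| = 6·3 = 18;  |P| = 18
Check the pairing map k ↦ (π_A(k), π_B(k)):
  0 : (0,0)
  1 : (0,1)
  2 : (0,2)
  3 : (1,0)
  4 : (1,1)
  5 : (1,2)
  6 : (2,0)
  7 : (2,1)
  8 : (2,2)
  9 : (3,0)
  10 : (3,1)
  11 : (3,2)
  12 : (4,0)
  13 : (4,1)
  14 : (4,2)
  15 : (5,0)
  16 : (5,1)
  17 : (5,2)
distinct pairs in image: 18 / 18 needed
  → bijection onto A×B; projections well-typed.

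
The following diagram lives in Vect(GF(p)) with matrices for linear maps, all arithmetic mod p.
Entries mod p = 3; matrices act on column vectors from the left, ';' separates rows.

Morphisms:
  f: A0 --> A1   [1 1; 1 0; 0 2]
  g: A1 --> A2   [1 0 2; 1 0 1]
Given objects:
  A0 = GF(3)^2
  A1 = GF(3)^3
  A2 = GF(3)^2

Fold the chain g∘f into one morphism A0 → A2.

Answer: [1 2; 1 0]

Trace:
  e0=[1,0] f-->[1,1,0] g-->[1,1]
  e1=[0,1] f-->[1,0,2] g-->[2,0]
result: [1 2; 1 0]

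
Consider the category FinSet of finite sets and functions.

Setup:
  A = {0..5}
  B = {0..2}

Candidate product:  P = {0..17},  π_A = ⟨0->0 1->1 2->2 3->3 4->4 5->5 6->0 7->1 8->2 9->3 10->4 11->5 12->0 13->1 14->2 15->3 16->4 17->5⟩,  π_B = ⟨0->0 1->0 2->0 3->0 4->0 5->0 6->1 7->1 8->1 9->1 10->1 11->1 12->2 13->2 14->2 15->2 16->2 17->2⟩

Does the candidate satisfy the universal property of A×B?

Answer: VALID PRODUCT

Trace:
|A|·|B| = 6·3 = 18;  |P| = 18
Check the pairing map k ↦ (π_A(k), π_B(k)):
  0 -> (0,0)
  1 -> (1,0)
  2 -> (2,0)
  3 -> (3,0)
  4 -> (4,0)
  5 -> (5,0)
  6 -> (0,1)
  7 -> (1,1)
  8 -> (2,1)
  9 -> (3,1)
  10 -> (4,1)
  11 -> (5,1)
  12 -> (0,2)
  13 -> (1,2)
  14 -> (2,2)
  15 -> (3,2)
  16 -> (4,2)
  17 -> (5,2)
distinct pairs in image: 18 / 18 needed
  → bijection onto A×B; projections well-typed.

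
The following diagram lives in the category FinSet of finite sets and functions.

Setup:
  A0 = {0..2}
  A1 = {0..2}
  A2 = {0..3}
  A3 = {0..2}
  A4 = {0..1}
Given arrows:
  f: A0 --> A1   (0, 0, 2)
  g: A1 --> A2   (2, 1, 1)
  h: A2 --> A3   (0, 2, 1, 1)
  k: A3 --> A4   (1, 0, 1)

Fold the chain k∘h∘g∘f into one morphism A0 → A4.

  0 f-->0 g-->2 h-->1 k-->0
  1 f-->0 g-->2 h-->1 k-->0
  2 f-->2 g-->1 h-->2 k-->1
⟦path⟧: (0, 0, 1)

Answer: (0, 0, 1)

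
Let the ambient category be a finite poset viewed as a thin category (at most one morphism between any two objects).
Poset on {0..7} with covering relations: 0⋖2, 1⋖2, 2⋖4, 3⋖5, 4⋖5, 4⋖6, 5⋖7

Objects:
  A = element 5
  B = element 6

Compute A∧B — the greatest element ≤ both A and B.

Answer: A∧B = 4

Derivation:
{x : x<=A ∧ x<=B} = {0,1,2,4}  (A=5, B=6)
  0 <= 4
  1 <= 4
  2 <= 4
  4 <= 4
glb = 4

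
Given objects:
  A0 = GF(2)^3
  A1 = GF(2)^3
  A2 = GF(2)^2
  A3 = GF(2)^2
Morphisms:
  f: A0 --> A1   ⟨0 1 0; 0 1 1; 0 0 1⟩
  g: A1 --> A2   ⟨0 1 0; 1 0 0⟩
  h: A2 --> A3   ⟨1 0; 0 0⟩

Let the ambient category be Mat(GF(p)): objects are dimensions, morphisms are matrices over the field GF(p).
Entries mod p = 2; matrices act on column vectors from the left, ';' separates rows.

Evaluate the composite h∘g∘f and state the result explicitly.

Answer: ⟨0 1 1; 0 0 0⟩

Derivation:
  e0=[1,0,0] f-->[0,0,0] g-->[0,0] h-->[0,0]
  e1=[0,1,0] f-->[1,1,0] g-->[1,1] h-->[1,0]
  e2=[0,0,1] f-->[0,1,1] g-->[1,0] h-->[1,0]
composite: ⟨0 1 1; 0 0 0⟩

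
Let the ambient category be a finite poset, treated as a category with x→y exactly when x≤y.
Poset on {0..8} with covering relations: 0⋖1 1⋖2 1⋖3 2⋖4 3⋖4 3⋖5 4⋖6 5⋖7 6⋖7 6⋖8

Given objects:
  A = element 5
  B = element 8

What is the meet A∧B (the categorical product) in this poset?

Lower bounds of A=5 and B=8: {0,1,3}
  0 <= 3
  1 <= 3
  3 <= 3
glb = 3

Answer: A∧B = 3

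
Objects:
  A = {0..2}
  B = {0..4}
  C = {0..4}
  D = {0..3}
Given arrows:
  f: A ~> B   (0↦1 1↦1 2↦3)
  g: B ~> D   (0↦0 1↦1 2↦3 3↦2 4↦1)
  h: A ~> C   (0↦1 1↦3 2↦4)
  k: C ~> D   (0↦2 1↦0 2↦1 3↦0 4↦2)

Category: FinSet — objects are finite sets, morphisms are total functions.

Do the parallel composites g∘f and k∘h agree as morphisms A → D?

Answer: DOES NOT COMMUTE

Work:
Along f;g (path 1):
  0 f~>1 g~>1
  1 f~>1 g~>1
  2 f~>3 g~>2
  result₁ = (0↦1 1↦1 2↦2)
Along h;k (path 2):
  0 h~>1 k~>0
  1 h~>3 k~>0
  2 h~>4 k~>2
  result₂ = (0↦0 1↦0 2↦2)
Equal? NO — does not commute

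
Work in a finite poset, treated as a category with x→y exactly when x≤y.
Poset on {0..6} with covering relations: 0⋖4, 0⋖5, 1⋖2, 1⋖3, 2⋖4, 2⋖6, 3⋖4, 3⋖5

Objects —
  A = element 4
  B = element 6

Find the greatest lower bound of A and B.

Answer: A∧B = 2

Derivation:
{x : x<=A ∧ x<=B} = {1,2}  (A=4, B=6)
  1 <= 2
  2 <= 2
glb = 2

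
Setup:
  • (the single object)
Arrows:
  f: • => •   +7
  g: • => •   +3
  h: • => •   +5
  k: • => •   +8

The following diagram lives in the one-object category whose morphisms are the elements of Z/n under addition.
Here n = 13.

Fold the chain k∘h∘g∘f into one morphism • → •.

  0 +7≡7 +3≡10 +5≡2 +8≡10  (mod 13)
composite: +10

Answer: +10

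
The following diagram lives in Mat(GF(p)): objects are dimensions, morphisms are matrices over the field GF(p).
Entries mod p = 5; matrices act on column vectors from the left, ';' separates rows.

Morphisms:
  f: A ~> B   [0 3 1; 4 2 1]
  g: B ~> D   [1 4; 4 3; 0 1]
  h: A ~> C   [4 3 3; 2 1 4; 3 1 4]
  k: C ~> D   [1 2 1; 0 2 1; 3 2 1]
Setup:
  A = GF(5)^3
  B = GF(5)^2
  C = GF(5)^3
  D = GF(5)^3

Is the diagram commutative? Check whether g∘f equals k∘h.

Along f;g (path 1):
  e0=[1,0,0] f~>[0,4] g~>[1,2,4]
  e1=[0,1,0] f~>[3,2] g~>[1,3,2]
  e2=[0,0,1] f~>[1,1] g~>[0,2,1]
  composite₁ = [1 1 0; 2 3 2; 4 2 1]
Along h;k (path 2):
  e0=[1,0,0] h~>[4,2,3] k~>[1,2,4]
  e1=[0,1,0] h~>[3,1,1] k~>[1,3,2]
  e2=[0,0,1] h~>[3,4,4] k~>[0,2,1]
  composite₂ = [1 1 0; 2 3 2; 4 2 1]
Equal? YES — commutes

Answer: COMMUTES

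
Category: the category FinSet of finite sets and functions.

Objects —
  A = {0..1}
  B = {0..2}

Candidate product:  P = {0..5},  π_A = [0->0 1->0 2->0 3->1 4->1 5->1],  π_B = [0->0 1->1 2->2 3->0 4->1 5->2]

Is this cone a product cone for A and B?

|A|·|B| = 2·3 = 6;  |P| = 6
Check the pairing map k ↦ (π_A(k), π_B(k)):
  0 -> (0,0)
  1 -> (0,1)
  2 -> (0,2)
  3 -> (1,0)
  4 -> (1,1)
  5 -> (1,2)
distinct pairs in image: 6 / 6 needed
  → bijection onto A×B; projections well-typed.

Answer: VALID PRODUCT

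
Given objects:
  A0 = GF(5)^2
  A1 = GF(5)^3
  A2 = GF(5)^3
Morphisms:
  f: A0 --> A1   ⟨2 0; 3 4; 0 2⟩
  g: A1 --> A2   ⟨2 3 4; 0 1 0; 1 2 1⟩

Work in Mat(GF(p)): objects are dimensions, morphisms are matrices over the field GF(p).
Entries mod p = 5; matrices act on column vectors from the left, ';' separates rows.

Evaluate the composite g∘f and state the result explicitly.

Answer: ⟨3 0; 3 4; 3 0⟩

Derivation:
  e0=[1,0] f-->[2,3,0] g-->[3,3,3]
  e1=[0,1] f-->[0,4,2] g-->[0,4,0]
composite: ⟨3 0; 3 4; 3 0⟩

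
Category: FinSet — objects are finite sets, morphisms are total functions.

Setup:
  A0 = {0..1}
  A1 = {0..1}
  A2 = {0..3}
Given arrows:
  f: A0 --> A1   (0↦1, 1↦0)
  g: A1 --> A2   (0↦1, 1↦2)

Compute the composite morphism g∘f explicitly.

Answer: (0↦2, 1↦1)

Work:
  0 f-->1 g-->2
  1 f-->0 g-->1
composite: (0↦2, 1↦1)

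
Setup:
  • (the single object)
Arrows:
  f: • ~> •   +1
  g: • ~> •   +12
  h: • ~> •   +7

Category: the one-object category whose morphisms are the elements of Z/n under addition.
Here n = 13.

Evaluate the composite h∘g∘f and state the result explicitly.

Answer: +7

Trace:
  0 +1≡1 +12≡0 +7≡7  (mod 13)
composite: +7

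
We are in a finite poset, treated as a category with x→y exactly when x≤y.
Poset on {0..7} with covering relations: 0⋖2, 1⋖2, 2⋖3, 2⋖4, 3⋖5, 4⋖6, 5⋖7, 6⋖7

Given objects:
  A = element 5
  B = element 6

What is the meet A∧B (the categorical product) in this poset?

Answer: A∧B = 2

Trace:
Common predecessors of 5,6: {0,1,2}
  0 <= 2
  1 <= 2
  2 <= 2
glb = 2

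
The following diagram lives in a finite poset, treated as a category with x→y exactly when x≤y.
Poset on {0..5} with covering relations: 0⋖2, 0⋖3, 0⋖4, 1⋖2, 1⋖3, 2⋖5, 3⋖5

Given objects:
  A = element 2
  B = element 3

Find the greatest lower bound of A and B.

Lower bounds of A=2 and B=3: {0,1}
  maximal lower bounds 0 and 1 are incomparable: neither 0<=1 nor 1<=0
→ no greatest lower bound exists

Answer: NO MEET EXISTS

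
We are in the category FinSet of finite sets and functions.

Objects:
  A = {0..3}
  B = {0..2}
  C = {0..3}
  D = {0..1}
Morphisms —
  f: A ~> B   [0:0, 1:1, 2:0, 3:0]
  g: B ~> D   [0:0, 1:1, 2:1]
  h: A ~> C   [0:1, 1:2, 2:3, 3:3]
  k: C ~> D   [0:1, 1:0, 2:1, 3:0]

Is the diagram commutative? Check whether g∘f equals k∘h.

Along f;g (path 1):
  0 f~>0 g~>0
  1 f~>1 g~>1
  2 f~>0 g~>0
  3 f~>0 g~>0
  ⟦path⟧₁ = [0:0, 1:1, 2:0, 3:0]
Along h;k (path 2):
  0 h~>1 k~>0
  1 h~>2 k~>1
  2 h~>3 k~>0
  3 h~>3 k~>0
  ⟦path⟧₂ = [0:0, 1:1, 2:0, 3:0]
Equal? equal; square commutes

Answer: COMMUTES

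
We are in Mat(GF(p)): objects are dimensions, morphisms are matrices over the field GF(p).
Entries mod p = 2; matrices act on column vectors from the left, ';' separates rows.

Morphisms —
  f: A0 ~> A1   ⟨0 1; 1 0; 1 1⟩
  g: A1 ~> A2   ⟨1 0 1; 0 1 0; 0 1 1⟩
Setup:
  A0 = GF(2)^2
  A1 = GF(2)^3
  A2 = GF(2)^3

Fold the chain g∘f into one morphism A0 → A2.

Answer: ⟨1 0; 1 0; 0 1⟩

Work:
  e0=(1,0) f~>(0,1,1) g~>(1,1,0)
  e1=(0,1) f~>(1,0,1) g~>(0,0,1)
composite: ⟨1 0; 1 0; 0 1⟩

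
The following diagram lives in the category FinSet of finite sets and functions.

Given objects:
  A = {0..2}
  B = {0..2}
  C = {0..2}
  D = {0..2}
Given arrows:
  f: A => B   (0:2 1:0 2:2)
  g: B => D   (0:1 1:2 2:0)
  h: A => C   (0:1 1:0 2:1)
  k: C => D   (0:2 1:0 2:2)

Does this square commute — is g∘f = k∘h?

Answer: DOES NOT COMMUTE

Derivation:
Along f;g (path 1):
  0 f=>2 g=>0
  1 f=>0 g=>1
  2 f=>2 g=>0
  result₁ = (0:0 1:1 2:0)
Along h;k (path 2):
  0 h=>1 k=>0
  1 h=>0 k=>2
  2 h=>1 k=>0
  result₂ = (0:0 1:2 2:0)
Equal? NO — does not commute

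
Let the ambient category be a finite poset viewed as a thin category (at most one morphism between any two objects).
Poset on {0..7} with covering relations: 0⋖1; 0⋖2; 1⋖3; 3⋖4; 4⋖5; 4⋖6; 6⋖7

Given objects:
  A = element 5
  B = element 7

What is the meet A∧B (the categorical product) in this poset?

Answer: A∧B = 4

Work:
Lower bounds of A=5 and B=7: {0,1,3,4}
  0 ≤ 4
  1 ≤ 4
  3 ≤ 4
  4 ≤ 4
glb = 4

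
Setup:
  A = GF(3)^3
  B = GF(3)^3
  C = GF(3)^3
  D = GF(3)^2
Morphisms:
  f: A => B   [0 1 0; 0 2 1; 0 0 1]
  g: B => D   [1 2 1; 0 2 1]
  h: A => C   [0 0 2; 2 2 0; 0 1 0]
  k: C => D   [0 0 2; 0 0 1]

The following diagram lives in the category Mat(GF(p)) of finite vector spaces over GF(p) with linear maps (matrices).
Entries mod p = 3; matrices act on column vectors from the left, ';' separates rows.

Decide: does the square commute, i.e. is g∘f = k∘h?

Answer: COMMUTES

Derivation:
Path 1 = f;g:
  e0=(1,0,0) f=>(0,0,0) g=>(0,0)
  e1=(0,1,0) f=>(1,2,0) g=>(2,1)
  e2=(0,0,1) f=>(0,1,1) g=>(0,0)
  composite₁ = [0 2 0; 0 1 0]
Path 2 = h;k:
  e0=(1,0,0) h=>(0,2,0) k=>(0,0)
  e1=(0,1,0) h=>(0,2,1) k=>(2,1)
  e2=(0,0,1) h=>(2,0,0) k=>(0,0)
  composite₂ = [0 2 0; 0 1 0]
Equal? same morphism ✓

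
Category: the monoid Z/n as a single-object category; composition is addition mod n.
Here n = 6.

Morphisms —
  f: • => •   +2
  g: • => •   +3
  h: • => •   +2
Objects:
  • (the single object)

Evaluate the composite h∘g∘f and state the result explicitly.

Answer: +1

Trace:
  0 +2≡2 +3≡5 +2≡1  (mod 6)
result: +1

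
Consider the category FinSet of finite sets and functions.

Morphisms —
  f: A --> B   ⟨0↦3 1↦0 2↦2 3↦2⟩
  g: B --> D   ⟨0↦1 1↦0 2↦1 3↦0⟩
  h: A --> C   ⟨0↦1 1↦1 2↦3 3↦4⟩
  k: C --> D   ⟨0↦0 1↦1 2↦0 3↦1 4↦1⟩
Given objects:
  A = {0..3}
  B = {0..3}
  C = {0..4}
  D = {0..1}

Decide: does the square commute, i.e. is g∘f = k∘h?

Path 1 = f;g:
  0 f-->3 g-->0
  1 f-->0 g-->1
  2 f-->2 g-->1
  3 f-->2 g-->1
  composite₁ = ⟨0↦0 1↦1 2↦1 3↦1⟩
Path 2 = h;k:
  0 h-->1 k-->1
  1 h-->1 k-->1
  2 h-->3 k-->1
  3 h-->4 k-->1
  composite₂ = ⟨0↦1 1↦1 2↦1 3↦1⟩
Equal? distinct morphisms ✗

Answer: DOES NOT COMMUTE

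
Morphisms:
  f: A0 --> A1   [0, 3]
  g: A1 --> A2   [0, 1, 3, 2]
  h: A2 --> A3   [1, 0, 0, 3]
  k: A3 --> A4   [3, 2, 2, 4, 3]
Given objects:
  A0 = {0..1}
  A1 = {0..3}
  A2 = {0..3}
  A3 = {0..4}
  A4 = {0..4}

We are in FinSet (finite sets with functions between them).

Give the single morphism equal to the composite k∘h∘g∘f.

Answer: [2, 3]

Derivation:
  0 f-->0 g-->0 h-->1 k-->2
  1 f-->3 g-->2 h-->0 k-->3
⟦path⟧: [2, 3]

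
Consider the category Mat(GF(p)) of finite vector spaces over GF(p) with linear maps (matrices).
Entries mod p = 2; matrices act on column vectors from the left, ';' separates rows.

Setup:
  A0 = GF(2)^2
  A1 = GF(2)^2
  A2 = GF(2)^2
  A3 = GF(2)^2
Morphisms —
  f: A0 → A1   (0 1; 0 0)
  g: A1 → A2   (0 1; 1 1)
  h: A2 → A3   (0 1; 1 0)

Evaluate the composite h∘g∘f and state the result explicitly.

  e0=⟨1,0⟩ f→⟨0,0⟩ g→⟨0,0⟩ h→⟨0,0⟩
  e1=⟨0,1⟩ f→⟨1,0⟩ g→⟨0,1⟩ h→⟨1,0⟩
⟦path⟧: (0 1; 0 0)

Answer: (0 1; 0 0)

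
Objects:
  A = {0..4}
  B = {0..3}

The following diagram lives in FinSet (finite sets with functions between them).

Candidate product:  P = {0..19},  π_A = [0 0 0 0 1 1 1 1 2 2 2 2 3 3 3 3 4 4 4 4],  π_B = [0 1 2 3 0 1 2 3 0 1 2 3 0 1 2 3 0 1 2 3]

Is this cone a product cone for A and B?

Answer: VALID PRODUCT

Derivation:
|A|·|B| = 5·4 = 20;  |P| = 20
Check the pairing map k ↦ (π_A(k), π_B(k)):
  0 -> (0,0)
  1 -> (0,1)
  2 -> (0,2)
  3 -> (0,3)
  4 -> (1,0)
  5 -> (1,1)
  6 -> (1,2)
  7 -> (1,3)
  8 -> (2,0)
  9 -> (2,1)
  10 -> (2,2)
  11 -> (2,3)
  12 -> (3,0)
  13 -> (3,1)
  14 -> (3,2)
  15 -> (3,3)
  16 -> (4,0)
  17 -> (4,1)
  18 -> (4,2)
  19 -> (4,3)
distinct pairs in image: 20 / 20 needed
  → bijection onto A×B; projections well-typed.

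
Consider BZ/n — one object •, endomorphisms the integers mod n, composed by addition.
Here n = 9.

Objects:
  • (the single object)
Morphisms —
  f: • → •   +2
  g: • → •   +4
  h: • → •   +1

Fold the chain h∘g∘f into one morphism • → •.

  0 +2≡2 +4≡6 +1≡7  (mod 9)
⟦path⟧: +7

Answer: +7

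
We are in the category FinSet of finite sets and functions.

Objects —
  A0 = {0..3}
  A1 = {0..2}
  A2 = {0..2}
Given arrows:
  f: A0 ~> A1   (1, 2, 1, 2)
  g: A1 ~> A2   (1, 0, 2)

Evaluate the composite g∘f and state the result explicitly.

Answer: (0, 2, 0, 2)

Work:
  0 f~>1 g~>0
  1 f~>2 g~>2
  2 f~>1 g~>0
  3 f~>2 g~>2
⟦path⟧: (0, 2, 0, 2)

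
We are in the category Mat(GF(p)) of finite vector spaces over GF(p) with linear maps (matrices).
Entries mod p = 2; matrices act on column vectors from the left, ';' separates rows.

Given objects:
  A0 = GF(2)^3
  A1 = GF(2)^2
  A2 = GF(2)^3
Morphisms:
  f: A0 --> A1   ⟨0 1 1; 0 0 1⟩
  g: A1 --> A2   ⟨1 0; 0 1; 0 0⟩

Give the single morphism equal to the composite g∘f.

  e0=[1,0,0] f-->[0,0] g-->[0,0,0]
  e1=[0,1,0] f-->[1,0] g-->[1,0,0]
  e2=[0,0,1] f-->[1,1] g-->[1,1,0]
result: ⟨0 1 1; 0 0 1; 0 0 0⟩

Answer: ⟨0 1 1; 0 0 1; 0 0 0⟩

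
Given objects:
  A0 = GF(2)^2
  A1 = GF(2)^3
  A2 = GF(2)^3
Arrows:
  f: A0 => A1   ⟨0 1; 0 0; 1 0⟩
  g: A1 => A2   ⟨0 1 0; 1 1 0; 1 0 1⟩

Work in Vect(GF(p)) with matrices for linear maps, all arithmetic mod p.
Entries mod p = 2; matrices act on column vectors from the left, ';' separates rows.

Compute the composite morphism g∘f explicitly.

  e0=(1,0) f=>(0,0,1) g=>(0,0,1)
  e1=(0,1) f=>(1,0,0) g=>(0,1,1)
result: ⟨0 0; 0 1; 1 1⟩

Answer: ⟨0 0; 0 1; 1 1⟩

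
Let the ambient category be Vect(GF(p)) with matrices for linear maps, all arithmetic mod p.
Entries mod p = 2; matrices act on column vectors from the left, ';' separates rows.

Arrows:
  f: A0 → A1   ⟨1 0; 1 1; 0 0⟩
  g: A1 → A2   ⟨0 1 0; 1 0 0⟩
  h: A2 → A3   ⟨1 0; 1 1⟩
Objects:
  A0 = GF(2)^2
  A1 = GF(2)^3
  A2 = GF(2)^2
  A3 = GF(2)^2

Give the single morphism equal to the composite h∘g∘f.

Answer: ⟨1 1; 0 1⟩

Derivation:
  e0=(1,0) f→(1,1,0) g→(1,1) h→(1,0)
  e1=(0,1) f→(0,1,0) g→(1,0) h→(1,1)
⟦path⟧: ⟨1 1; 0 1⟩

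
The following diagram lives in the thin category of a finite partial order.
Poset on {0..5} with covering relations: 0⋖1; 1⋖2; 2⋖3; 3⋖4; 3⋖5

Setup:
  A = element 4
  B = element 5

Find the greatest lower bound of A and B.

Common predecessors of 4,5: {0,1,2,3}
  0 ≤ 3
  1 ≤ 3
  2 ≤ 3
  3 ≤ 3
glb = 3

Answer: A∧B = 3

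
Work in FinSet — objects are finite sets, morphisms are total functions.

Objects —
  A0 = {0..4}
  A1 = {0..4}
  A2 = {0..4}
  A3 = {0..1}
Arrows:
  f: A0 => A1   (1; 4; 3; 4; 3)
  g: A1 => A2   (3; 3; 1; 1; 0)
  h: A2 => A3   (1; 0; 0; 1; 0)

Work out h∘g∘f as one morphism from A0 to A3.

Answer: (1; 1; 0; 1; 0)

Derivation:
  0 f=>1 g=>3 h=>1
  1 f=>4 g=>0 h=>1
  2 f=>3 g=>1 h=>0
  3 f=>4 g=>0 h=>1
  4 f=>3 g=>1 h=>0
result: (1; 1; 0; 1; 0)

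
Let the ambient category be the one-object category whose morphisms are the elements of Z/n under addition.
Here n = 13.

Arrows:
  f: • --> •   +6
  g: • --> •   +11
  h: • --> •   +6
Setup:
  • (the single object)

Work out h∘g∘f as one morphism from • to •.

  0 +6≡6 +11≡4 +6≡10  (mod 13)
⟦path⟧: +10

Answer: +10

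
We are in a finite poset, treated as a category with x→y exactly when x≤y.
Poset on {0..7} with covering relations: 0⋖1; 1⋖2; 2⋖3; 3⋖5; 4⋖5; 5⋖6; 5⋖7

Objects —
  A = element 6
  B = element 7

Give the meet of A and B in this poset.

Answer: A∧B = 5

Trace:
Common predecessors of 6,7: {0,1,2,3,4,5}
  0 ⊑ 5
  1 ⊑ 5
  2 ⊑ 5
  3 ⊑ 5
  4 ⊑ 5
  5 ⊑ 5
glb = 5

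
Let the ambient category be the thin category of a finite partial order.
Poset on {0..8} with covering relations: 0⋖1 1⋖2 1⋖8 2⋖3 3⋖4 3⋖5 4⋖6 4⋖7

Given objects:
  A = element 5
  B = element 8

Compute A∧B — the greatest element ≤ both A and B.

Common predecessors of 5,8: {0,1}
  0 ⊑ 1
  1 ⊑ 1
glb = 1

Answer: A∧B = 1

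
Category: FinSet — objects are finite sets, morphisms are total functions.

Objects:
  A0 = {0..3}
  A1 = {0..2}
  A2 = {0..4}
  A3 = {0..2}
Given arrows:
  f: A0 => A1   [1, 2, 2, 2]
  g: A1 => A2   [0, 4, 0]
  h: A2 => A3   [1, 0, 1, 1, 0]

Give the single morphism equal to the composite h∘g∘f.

Answer: [0, 1, 1, 1]

Trace:
  0 f=>1 g=>4 h=>0
  1 f=>2 g=>0 h=>1
  2 f=>2 g=>0 h=>1
  3 f=>2 g=>0 h=>1
composite: [0, 1, 1, 1]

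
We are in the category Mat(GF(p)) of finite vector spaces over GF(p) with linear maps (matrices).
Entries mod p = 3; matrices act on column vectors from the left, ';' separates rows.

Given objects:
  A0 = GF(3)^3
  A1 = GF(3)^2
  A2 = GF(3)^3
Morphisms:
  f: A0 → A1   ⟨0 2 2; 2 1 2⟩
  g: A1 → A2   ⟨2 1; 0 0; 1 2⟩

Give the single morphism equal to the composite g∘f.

Answer: ⟨2 2 0; 0 0 0; 1 1 0⟩

Work:
  e0=[1,0,0] f→[0,2] g→[2,0,1]
  e1=[0,1,0] f→[2,1] g→[2,0,1]
  e2=[0,0,1] f→[2,2] g→[0,0,0]
composite: ⟨2 2 0; 0 0 0; 1 1 0⟩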